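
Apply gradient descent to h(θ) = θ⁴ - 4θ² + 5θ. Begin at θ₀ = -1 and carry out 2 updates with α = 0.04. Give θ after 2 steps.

-1.59272704

h′(θ) = 4θ³ - 8θ + 5
Step 1: h′(-1) = 9; θ₁ = -1 − 0.04·9 = -1.36
Step 2: h′(-1.36) = 5.818176; θ₂ = -1.36 − 0.04·5.818176 = -1.59272704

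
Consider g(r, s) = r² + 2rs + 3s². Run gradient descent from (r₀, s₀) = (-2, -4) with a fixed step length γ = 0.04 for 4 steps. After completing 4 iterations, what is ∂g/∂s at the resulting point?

-7.73807104

∇g = (2r + 2s, 2r + 6s)
(r₁, s₁) = (-2, -4) − 0.04·(-12, -28) = (-1.52, -2.88)
(r₂, s₂) = (-1.52, -2.88) − 0.04·(-8.8, -20.32) = (-1.168, -2.0672)
(r₃, s₃) = (-1.168, -2.0672) − 0.04·(-6.4704, -14.7392) = (-0.909184, -1.477632)
(r₄, s₄) = (-0.909184, -1.477632) − 0.04·(-4.773632, -10.68416) = (-0.71823872, -1.0502656)
∂g/∂s at (-0.71823872, -1.0502656) = -7.73807104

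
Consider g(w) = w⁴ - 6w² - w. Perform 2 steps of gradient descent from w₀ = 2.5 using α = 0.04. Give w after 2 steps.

1.57014016

g′(w) = 4w³ - 12w - 1
w₁ = 2.5 − 0.04·31.5 = 1.24
w₂ = 1.24 − 0.04·(-8.253504) = 1.57014016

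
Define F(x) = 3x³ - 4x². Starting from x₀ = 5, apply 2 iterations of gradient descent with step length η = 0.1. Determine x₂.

-188.325

F′(x) = 9x² - 8x
Step 1: F′(5) = 185; x₁ = 5 − 0.1·185 = -13.5
Step 2: F′(-13.5) = 1748.25; x₂ = -13.5 − 0.1·1748.25 = -188.325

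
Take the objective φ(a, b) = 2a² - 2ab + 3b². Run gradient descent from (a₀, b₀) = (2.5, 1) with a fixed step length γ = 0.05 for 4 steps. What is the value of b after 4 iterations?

∇φ = (4a - 2b, -2a + 6b)
(a₁, b₁) = (2.5, 1) − 0.05·(8, 1) = (2.1, 0.95)
(a₂, b₂) = (2.1, 0.95) − 0.05·(6.5, 1.5) = (1.775, 0.875)
(a₃, b₃) = (1.775, 0.875) − 0.05·(5.35, 1.7) = (1.5075, 0.79)
(a₄, b₄) = (1.5075, 0.79) − 0.05·(4.45, 1.725) = (1.285, 0.70375)
b = 0.70375

0.70375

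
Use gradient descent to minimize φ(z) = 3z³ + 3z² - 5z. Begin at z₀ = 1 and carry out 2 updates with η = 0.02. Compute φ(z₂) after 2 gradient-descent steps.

φ′(z) = 9z² + 6z - 5
Step 1: φ′(1) = 10; z₁ = 1 − 0.02·10 = 0.8
Step 2: φ′(0.8) = 5.56; z₂ = 0.8 − 0.02·5.56 = 0.6888
φ(0.6888) = -1.040269622784

-1.040269622784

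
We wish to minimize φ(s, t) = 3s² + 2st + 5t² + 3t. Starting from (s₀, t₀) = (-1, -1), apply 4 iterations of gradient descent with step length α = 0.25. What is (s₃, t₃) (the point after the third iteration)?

∇φ = (6s + 2t, 2s + 10t + 3)
(s₁, t₁) = (-1, -1) − 0.25·(-8, -9) = (1, 1.25)
(s₂, t₂) = (1, 1.25) − 0.25·(8.5, 17.5) = (-1.125, -3.125)
(s₃, t₃) = (-1.125, -3.125) − 0.25·(-13, -30.5) = (2.125, 4.5)

(2.125, 4.5)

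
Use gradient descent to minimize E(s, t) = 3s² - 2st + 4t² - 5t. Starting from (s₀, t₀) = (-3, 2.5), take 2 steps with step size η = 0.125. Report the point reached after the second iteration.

∇E = (6s - 2t, -2s + 8t - 5)
(s₁, t₁) = (-3, 2.5) − 0.125·(-23, 21) = (-0.125, -0.125)
(s₂, t₂) = (-0.125, -0.125) − 0.125·(-0.5, -5.75) = (-0.0625, 0.59375)

(-0.0625, 0.59375)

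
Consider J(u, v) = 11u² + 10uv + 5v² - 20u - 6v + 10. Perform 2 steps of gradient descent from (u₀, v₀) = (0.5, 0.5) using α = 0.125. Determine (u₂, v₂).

∇J = (22u + 10v - 20, 10u + 10v - 6)
(u₁, v₁) = (0.5, 0.5) − 0.125·(-4, 4) = (1, 0)
(u₂, v₂) = (1, 0) − 0.125·(2, 4) = (0.75, -0.5)

(0.75, -0.5)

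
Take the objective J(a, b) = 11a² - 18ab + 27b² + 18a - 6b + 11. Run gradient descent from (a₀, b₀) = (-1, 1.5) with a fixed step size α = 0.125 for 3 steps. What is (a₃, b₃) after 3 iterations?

∇J = (22a - 18b + 18, -18a + 54b - 6)
(a₁, b₁) = (-1, 1.5) − 0.125·(-31, 93) = (2.875, -10.125)
(a₂, b₂) = (2.875, -10.125) − 0.125·(263.5, -604.5) = (-30.0625, 65.4375)
(a₃, b₃) = (-30.0625, 65.4375) − 0.125·(-1821.25, 4068.75) = (197.59375, -443.15625)

(197.59375, -443.15625)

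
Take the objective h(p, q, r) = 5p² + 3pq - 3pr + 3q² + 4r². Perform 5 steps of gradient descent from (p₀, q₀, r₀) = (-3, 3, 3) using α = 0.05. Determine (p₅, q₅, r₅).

(-0.44370375, 0.9099975, -0.06589125)

∇h = (10p + 3q - 3r, 3p + 6q, -3p + 8r)
(p₁, q₁, r₁) = (-3, 3, 3) − 0.05·(-30, 9, 33) = (-1.5, 2.55, 1.35)
(p₂, q₂, r₂) = (-1.5, 2.55, 1.35) − 0.05·(-11.4, 10.8, 15.3) = (-0.93, 2.01, 0.585)
(p₃, q₃, r₃) = (-0.93, 2.01, 0.585) − 0.05·(-5.025, 9.27, 7.47) = (-0.67875, 1.5465, 0.2115)
(p₄, q₄, r₄) = (-0.67875, 1.5465, 0.2115) − 0.05·(-2.7825, 7.24275, 3.72825) = (-0.539625, 1.1843625, 0.0250875)
(p₅, q₅, r₅) = (-0.539625, 1.1843625, 0.0250875) − 0.05·(-1.918425, 5.4873, 1.819575) = (-0.44370375, 0.9099975, -0.06589125)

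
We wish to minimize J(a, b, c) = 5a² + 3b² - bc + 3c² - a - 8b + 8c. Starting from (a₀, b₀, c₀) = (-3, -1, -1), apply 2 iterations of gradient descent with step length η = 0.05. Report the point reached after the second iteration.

(-0.675, 0.0975, -1.2225)

∇J = (10a - 1, 6b - c - 8, -b + 6c + 8)
(a₁, b₁, c₁) = (-3, -1, -1) − 0.05·(-31, -13, 3) = (-1.45, -0.35, -1.15)
(a₂, b₂, c₂) = (-1.45, -0.35, -1.15) − 0.05·(-15.5, -8.95, 1.45) = (-0.675, 0.0975, -1.2225)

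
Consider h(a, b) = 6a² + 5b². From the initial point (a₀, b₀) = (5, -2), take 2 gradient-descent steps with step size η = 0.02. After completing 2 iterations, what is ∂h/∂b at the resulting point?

∇h = (12a, 10b)
(a₁, b₁) = (5, -2) − 0.02·(60, -20) = (3.8, -1.6)
(a₂, b₂) = (3.8, -1.6) − 0.02·(45.6, -16) = (2.888, -1.28)
∂h/∂b at (2.888, -1.28) = -12.8

-12.8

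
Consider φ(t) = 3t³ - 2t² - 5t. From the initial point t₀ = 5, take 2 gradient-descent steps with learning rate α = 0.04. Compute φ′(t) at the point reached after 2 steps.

403.6736

φ′(t) = 9t² - 4t - 5
Step 1: φ′(5) = 200; t₁ = 5 − 0.04·200 = -3
Step 2: φ′(-3) = 88; t₂ = -3 − 0.04·88 = -6.52
φ′(t) at (-6.52) = 403.6736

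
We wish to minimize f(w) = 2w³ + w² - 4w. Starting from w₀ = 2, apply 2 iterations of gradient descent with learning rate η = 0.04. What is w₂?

f′(w) = 6w² + 2w - 4
Step 1: f′(2) = 24; w₁ = 2 − 0.04·24 = 1.04
Step 2: f′(1.04) = 4.5696; w₂ = 1.04 − 0.04·4.5696 = 0.857216

0.857216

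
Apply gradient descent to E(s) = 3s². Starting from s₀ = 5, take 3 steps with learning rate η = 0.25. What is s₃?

-0.625

E′(s) = 6s
s₁ = 5 − 0.25·30 = -2.5
s₂ = -2.5 − 0.25·(-15) = 1.25
s₃ = 1.25 − 0.25·7.5 = -0.625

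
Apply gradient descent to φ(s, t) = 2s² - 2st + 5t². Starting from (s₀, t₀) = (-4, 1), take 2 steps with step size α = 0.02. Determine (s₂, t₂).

∇φ = (4s - 2t, -2s + 10t)
(s₁, t₁) = (-4, 1) − 0.02·(-18, 18) = (-3.64, 0.64)
(s₂, t₂) = (-3.64, 0.64) − 0.02·(-15.84, 13.68) = (-3.3232, 0.3664)

(-3.3232, 0.3664)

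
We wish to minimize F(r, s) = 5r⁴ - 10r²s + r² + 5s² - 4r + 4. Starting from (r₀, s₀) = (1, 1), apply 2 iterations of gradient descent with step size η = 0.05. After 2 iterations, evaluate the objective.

∇F = (20r³ - 20rs + 2r - 4, -10r² + 10s)
Step 1: at (1, 1), ∇F = (-2, 0) → (1, 1) − 0.05·(-2, 0) = (1.1, 1)
Step 2: at (1.1, 1), ∇F = (2.82, -2.1) → (1.1, 1) − 0.05·(2.82, -2.1) = (0.959, 1.105)
F(0.959, 1.105) = 1.255396658805

1.255396658805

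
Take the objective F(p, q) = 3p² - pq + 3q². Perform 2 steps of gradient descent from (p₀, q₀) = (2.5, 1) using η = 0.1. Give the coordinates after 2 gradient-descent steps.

∇F = (6p - q, -p + 6q)
Step 1: at (2.5, 1), ∇F = (14, 3.5) → (2.5, 1) − 0.1·(14, 3.5) = (1.1, 0.65)
Step 2: at (1.1, 0.65), ∇F = (5.95, 2.8) → (1.1, 0.65) − 0.1·(5.95, 2.8) = (0.505, 0.37)

(0.505, 0.37)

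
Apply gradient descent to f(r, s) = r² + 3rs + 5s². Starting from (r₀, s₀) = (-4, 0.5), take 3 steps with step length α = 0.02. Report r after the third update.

∇f = (2r + 3s, 3r + 10s)
Step 1: at (-4, 0.5), ∇f = (-6.5, -7) → (-4, 0.5) − 0.02·(-6.5, -7) = (-3.87, 0.64)
Step 2: at (-3.87, 0.64), ∇f = (-5.82, -5.21) → (-3.87, 0.64) − 0.02·(-5.82, -5.21) = (-3.7536, 0.7442)
Step 3: at (-3.7536, 0.7442), ∇f = (-5.2746, -3.8188) → (-3.7536, 0.7442) − 0.02·(-5.2746, -3.8188) = (-3.648108, 0.820576)
r = -3.648108

-3.648108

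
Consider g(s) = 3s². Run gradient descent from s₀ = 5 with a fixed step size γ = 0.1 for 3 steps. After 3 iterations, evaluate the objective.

0.3072

g′(s) = 6s
s₁ = 5 − 0.1·30 = 2
s₂ = 2 − 0.1·12 = 0.8
s₃ = 0.8 − 0.1·4.8 = 0.32
g(0.32) = 0.3072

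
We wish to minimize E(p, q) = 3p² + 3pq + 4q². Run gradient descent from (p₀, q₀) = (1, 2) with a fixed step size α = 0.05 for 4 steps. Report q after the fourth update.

∇E = (6p + 3q, 3p + 8q)
Step 1: at (1, 2), ∇E = (12, 19) → (1, 2) − 0.05·(12, 19) = (0.4, 1.05)
Step 2: at (0.4, 1.05), ∇E = (5.55, 9.6) → (0.4, 1.05) − 0.05·(5.55, 9.6) = (0.1225, 0.57)
Step 3: at (0.1225, 0.57), ∇E = (2.445, 4.9275) → (0.1225, 0.57) − 0.05·(2.445, 4.9275) = (0.00025, 0.323625)
Step 4: at (0.00025, 0.323625), ∇E = (0.972375, 2.58975) → (0.00025, 0.323625) − 0.05·(0.972375, 2.58975) = (-0.04836875, 0.1941375)
q = 0.1941375

0.1941375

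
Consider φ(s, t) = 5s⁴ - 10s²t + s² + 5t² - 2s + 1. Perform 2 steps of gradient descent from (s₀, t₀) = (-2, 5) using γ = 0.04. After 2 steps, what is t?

∇φ = (20s³ - 20st + 2s - 2, -10s² + 10t)
(s₁, t₁) = (-2, 5) − 0.04·(34, 10) = (-3.36, 4.6)
(s₂, t₂) = (-3.36, 4.6) − 0.04·(-458.26112, -66.896) = (14.9704448, 7.27584)
t = 7.27584

7.27584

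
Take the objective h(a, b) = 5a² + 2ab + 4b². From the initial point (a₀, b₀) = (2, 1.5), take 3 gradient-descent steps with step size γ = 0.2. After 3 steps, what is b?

-2.548

∇h = (10a + 2b, 2a + 8b)
Step 1: at (2, 1.5), ∇h = (23, 16) → (2, 1.5) − 0.2·(23, 16) = (-2.6, -1.7)
Step 2: at (-2.6, -1.7), ∇h = (-29.4, -18.8) → (-2.6, -1.7) − 0.2·(-29.4, -18.8) = (3.28, 2.06)
Step 3: at (3.28, 2.06), ∇h = (36.92, 23.04) → (3.28, 2.06) − 0.2·(36.92, 23.04) = (-4.104, -2.548)
b = -2.548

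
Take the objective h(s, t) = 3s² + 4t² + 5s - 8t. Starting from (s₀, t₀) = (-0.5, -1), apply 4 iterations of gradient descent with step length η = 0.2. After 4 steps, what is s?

∇h = (6s + 5, 8t - 8)
(s₁, t₁) = (-0.5, -1) − 0.2·(2, -16) = (-0.9, 2.2)
(s₂, t₂) = (-0.9, 2.2) − 0.2·(-0.4, 9.6) = (-0.82, 0.28)
(s₃, t₃) = (-0.82, 0.28) − 0.2·(0.08, -5.76) = (-0.836, 1.432)
(s₄, t₄) = (-0.836, 1.432) − 0.2·(-0.016, 3.456) = (-0.8328, 0.7408)
s = -0.8328

-0.8328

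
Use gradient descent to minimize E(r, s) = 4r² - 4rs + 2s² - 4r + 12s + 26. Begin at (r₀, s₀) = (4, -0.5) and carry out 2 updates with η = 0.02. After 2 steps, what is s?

∇E = (8r - 4s - 4, -4r + 4s + 12)
(r₁, s₁) = (4, -0.5) − 0.02·(30, -6) = (3.4, -0.38)
(r₂, s₂) = (3.4, -0.38) − 0.02·(24.72, -3.12) = (2.9056, -0.3176)
s = -0.3176

-0.3176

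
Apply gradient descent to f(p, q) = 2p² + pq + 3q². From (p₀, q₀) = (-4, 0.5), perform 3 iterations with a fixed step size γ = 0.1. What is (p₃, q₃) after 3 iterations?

(-0.9665, 0.347)

∇f = (4p + q, p + 6q)
Step 1: at (-4, 0.5), ∇f = (-15.5, -1) → (-4, 0.5) − 0.1·(-15.5, -1) = (-2.45, 0.6)
Step 2: at (-2.45, 0.6), ∇f = (-9.2, 1.15) → (-2.45, 0.6) − 0.1·(-9.2, 1.15) = (-1.53, 0.485)
Step 3: at (-1.53, 0.485), ∇f = (-5.635, 1.38) → (-1.53, 0.485) − 0.1·(-5.635, 1.38) = (-0.9665, 0.347)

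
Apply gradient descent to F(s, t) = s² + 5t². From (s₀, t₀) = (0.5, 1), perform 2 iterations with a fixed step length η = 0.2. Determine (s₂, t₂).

∇F = (2s, 10t)
(s₁, t₁) = (0.5, 1) − 0.2·(1, 10) = (0.3, -1)
(s₂, t₂) = (0.3, -1) − 0.2·(0.6, -10) = (0.18, 1)

(0.18, 1)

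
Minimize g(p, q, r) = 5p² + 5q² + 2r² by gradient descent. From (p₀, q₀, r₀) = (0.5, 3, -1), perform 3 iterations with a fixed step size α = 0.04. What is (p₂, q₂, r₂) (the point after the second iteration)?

(0.18, 1.08, -0.7056)

∇g = (10p, 10q, 4r)
Step 1: at (0.5, 3, -1), ∇g = (5, 30, -4) → (0.5, 3, -1) − 0.04·(5, 30, -4) = (0.3, 1.8, -0.84)
Step 2: at (0.3, 1.8, -0.84), ∇g = (3, 18, -3.36) → (0.3, 1.8, -0.84) − 0.04·(3, 18, -3.36) = (0.18, 1.08, -0.7056)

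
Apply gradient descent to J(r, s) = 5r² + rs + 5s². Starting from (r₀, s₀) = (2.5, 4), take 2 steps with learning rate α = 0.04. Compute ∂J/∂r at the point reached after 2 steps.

∇J = (10r + s, r + 10s)
(r₁, s₁) = (2.5, 4) − 0.04·(29, 42.5) = (1.34, 2.3)
(r₂, s₂) = (1.34, 2.3) − 0.04·(15.7, 24.34) = (0.712, 1.3264)
∂J/∂r at (0.712, 1.3264) = 8.4464

8.4464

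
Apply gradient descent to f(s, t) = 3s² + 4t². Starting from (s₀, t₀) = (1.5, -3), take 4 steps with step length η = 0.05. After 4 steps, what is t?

∇f = (6s, 8t)
(s₁, t₁) = (1.5, -3) − 0.05·(9, -24) = (1.05, -1.8)
(s₂, t₂) = (1.05, -1.8) − 0.05·(6.3, -14.4) = (0.735, -1.08)
(s₃, t₃) = (0.735, -1.08) − 0.05·(4.41, -8.64) = (0.5145, -0.648)
(s₄, t₄) = (0.5145, -0.648) − 0.05·(3.087, -5.184) = (0.36015, -0.3888)
t = -0.3888

-0.3888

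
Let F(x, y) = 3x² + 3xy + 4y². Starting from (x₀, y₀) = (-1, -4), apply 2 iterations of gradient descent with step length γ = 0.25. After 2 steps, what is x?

∇F = (6x + 3y, 3x + 8y)
(x₁, y₁) = (-1, -4) − 0.25·(-18, -35) = (3.5, 4.75)
(x₂, y₂) = (3.5, 4.75) − 0.25·(35.25, 48.5) = (-5.3125, -7.375)
x = -5.3125

-5.3125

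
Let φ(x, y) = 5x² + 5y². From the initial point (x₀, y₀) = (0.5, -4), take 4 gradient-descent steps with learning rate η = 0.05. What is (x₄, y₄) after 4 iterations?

∇φ = (10x, 10y)
(x₁, y₁) = (0.5, -4) − 0.05·(5, -40) = (0.25, -2)
(x₂, y₂) = (0.25, -2) − 0.05·(2.5, -20) = (0.125, -1)
(x₃, y₃) = (0.125, -1) − 0.05·(1.25, -10) = (0.0625, -0.5)
(x₄, y₄) = (0.0625, -0.5) − 0.05·(0.625, -5) = (0.03125, -0.25)

(0.03125, -0.25)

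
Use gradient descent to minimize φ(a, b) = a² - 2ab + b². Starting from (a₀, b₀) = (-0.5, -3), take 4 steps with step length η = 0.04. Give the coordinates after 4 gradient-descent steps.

∇φ = (2a - 2b, -2a + 2b)
Step 1: at (-0.5, -3), ∇φ = (5, -5) → (-0.5, -3) − 0.04·(5, -5) = (-0.7, -2.8)
Step 2: at (-0.7, -2.8), ∇φ = (4.2, -4.2) → (-0.7, -2.8) − 0.04·(4.2, -4.2) = (-0.868, -2.632)
Step 3: at (-0.868, -2.632), ∇φ = (3.528, -3.528) → (-0.868, -2.632) − 0.04·(3.528, -3.528) = (-1.00912, -2.49088)
Step 4: at (-1.00912, -2.49088), ∇φ = (2.96352, -2.96352) → (-1.00912, -2.49088) − 0.04·(2.96352, -2.96352) = (-1.1276608, -2.3723392)

(-1.1276608, -2.3723392)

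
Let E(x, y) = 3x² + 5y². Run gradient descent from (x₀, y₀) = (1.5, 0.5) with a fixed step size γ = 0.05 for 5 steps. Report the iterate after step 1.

(1.05, 0.25)

∇E = (6x, 10y)
(x₁, y₁) = (1.5, 0.5) − 0.05·(9, 5) = (1.05, 0.25)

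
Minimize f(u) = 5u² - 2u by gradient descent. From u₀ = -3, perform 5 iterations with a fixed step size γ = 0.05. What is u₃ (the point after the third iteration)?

-0.2

f′(u) = 10u - 2
u₁ = -3 − 0.05·(-32) = -1.4
u₂ = -1.4 − 0.05·(-16) = -0.6
u₃ = -0.6 − 0.05·(-8) = -0.2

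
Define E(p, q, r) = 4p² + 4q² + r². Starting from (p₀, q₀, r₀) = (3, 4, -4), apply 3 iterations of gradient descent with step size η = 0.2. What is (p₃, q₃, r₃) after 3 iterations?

∇E = (8p, 8q, 2r)
Step 1: at (3, 4, -4), ∇E = (24, 32, -8) → (3, 4, -4) − 0.2·(24, 32, -8) = (-1.8, -2.4, -2.4)
Step 2: at (-1.8, -2.4, -2.4), ∇E = (-14.4, -19.2, -4.8) → (-1.8, -2.4, -2.4) − 0.2·(-14.4, -19.2, -4.8) = (1.08, 1.44, -1.44)
Step 3: at (1.08, 1.44, -1.44), ∇E = (8.64, 11.52, -2.88) → (1.08, 1.44, -1.44) − 0.2·(8.64, 11.52, -2.88) = (-0.648, -0.864, -0.864)

(-0.648, -0.864, -0.864)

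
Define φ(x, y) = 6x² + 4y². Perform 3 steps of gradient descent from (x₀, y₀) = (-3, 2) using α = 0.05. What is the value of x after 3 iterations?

-0.192

∇φ = (12x, 8y)
(x₁, y₁) = (-3, 2) − 0.05·(-36, 16) = (-1.2, 1.2)
(x₂, y₂) = (-1.2, 1.2) − 0.05·(-14.4, 9.6) = (-0.48, 0.72)
(x₃, y₃) = (-0.48, 0.72) − 0.05·(-5.76, 5.76) = (-0.192, 0.432)
x = -0.192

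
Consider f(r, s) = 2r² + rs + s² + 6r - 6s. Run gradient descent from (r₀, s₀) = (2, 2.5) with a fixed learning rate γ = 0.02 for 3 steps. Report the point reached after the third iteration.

∇f = (4r + s + 6, r + 2s - 6)
Step 1: at (2, 2.5), ∇f = (16.5, 1) → (2, 2.5) − 0.02·(16.5, 1) = (1.67, 2.48)
Step 2: at (1.67, 2.48), ∇f = (15.16, 0.63) → (1.67, 2.48) − 0.02·(15.16, 0.63) = (1.3668, 2.4674)
Step 3: at (1.3668, 2.4674), ∇f = (13.9346, 0.3016) → (1.3668, 2.4674) − 0.02·(13.9346, 0.3016) = (1.088108, 2.461368)

(1.088108, 2.461368)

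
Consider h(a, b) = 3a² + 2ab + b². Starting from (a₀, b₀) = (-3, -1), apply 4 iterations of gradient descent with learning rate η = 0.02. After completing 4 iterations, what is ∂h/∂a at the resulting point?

-11.15137024

∇h = (6a + 2b, 2a + 2b)
(a₁, b₁) = (-3, -1) − 0.02·(-20, -8) = (-2.6, -0.84)
(a₂, b₂) = (-2.6, -0.84) − 0.02·(-17.28, -6.88) = (-2.2544, -0.7024)
(a₃, b₃) = (-2.2544, -0.7024) − 0.02·(-14.9312, -5.9136) = (-1.955776, -0.584128)
(a₄, b₄) = (-1.955776, -0.584128) − 0.02·(-12.902912, -5.079808) = (-1.69771776, -0.48253184)
∂h/∂a at (-1.69771776, -0.48253184) = -11.15137024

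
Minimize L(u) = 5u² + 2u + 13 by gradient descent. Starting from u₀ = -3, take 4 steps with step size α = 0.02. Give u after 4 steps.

-1.34688

L′(u) = 10u + 2
Step 1: L′(-3) = -28; u₁ = -3 − 0.02·(-28) = -2.44
Step 2: L′(-2.44) = -22.4; u₂ = -2.44 − 0.02·(-22.4) = -1.992
Step 3: L′(-1.992) = -17.92; u₃ = -1.992 − 0.02·(-17.92) = -1.6336
Step 4: L′(-1.6336) = -14.336; u₄ = -1.6336 − 0.02·(-14.336) = -1.34688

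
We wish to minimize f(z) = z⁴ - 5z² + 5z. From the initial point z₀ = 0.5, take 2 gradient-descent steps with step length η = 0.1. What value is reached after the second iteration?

f′(z) = 4z³ - 10z + 5
Step 1: f′(0.5) = 0.5; z₁ = 0.5 − 0.1·0.5 = 0.45
Step 2: f′(0.45) = 0.8645; z₂ = 0.45 − 0.1·0.8645 = 0.36355

0.36355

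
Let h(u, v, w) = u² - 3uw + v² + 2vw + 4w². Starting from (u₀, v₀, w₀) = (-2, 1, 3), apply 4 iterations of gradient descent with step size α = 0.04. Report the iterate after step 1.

(-1.48, 0.68, 1.72)

∇h = (2u - 3w, 2v + 2w, -3u + 2v + 8w)
Step 1: at (-2, 1, 3), ∇h = (-13, 8, 32) → (-2, 1, 3) − 0.04·(-13, 8, 32) = (-1.48, 0.68, 1.72)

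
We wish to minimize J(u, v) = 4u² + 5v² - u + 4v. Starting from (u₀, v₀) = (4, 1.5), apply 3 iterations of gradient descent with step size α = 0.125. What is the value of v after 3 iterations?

∇J = (8u - 1, 10v + 4)
(u₁, v₁) = (4, 1.5) − 0.125·(31, 19) = (0.125, -0.875)
(u₂, v₂) = (0.125, -0.875) − 0.125·(0, -4.75) = (0.125, -0.28125)
(u₃, v₃) = (0.125, -0.28125) − 0.125·(0, 1.1875) = (0.125, -0.4296875)
v = -0.4296875

-0.4296875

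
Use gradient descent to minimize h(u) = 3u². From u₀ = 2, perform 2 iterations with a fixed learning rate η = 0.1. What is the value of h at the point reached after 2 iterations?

h′(u) = 6u
Step 1: h′(2) = 12; u₁ = 2 − 0.1·12 = 0.8
Step 2: h′(0.8) = 4.8; u₂ = 0.8 − 0.1·4.8 = 0.32
h(0.32) = 0.3072

0.3072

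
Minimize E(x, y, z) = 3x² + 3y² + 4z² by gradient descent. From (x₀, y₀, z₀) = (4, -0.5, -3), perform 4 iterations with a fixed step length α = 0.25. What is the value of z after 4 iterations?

∇E = (6x, 6y, 8z)
Step 1: at (4, -0.5, -3), ∇E = (24, -3, -24) → (4, -0.5, -3) − 0.25·(24, -3, -24) = (-2, 0.25, 3)
Step 2: at (-2, 0.25, 3), ∇E = (-12, 1.5, 24) → (-2, 0.25, 3) − 0.25·(-12, 1.5, 24) = (1, -0.125, -3)
Step 3: at (1, -0.125, -3), ∇E = (6, -0.75, -24) → (1, -0.125, -3) − 0.25·(6, -0.75, -24) = (-0.5, 0.0625, 3)
Step 4: at (-0.5, 0.0625, 3), ∇E = (-3, 0.375, 24) → (-0.5, 0.0625, 3) − 0.25·(-3, 0.375, 24) = (0.25, -0.03125, -3)
z = -3

-3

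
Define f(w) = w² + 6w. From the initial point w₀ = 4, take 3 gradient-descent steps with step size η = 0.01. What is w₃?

f′(w) = 2w + 6
Step 1: f′(4) = 14; w₁ = 4 − 0.01·14 = 3.86
Step 2: f′(3.86) = 13.72; w₂ = 3.86 − 0.01·13.72 = 3.7228
Step 3: f′(3.7228) = 13.4456; w₃ = 3.7228 − 0.01·13.4456 = 3.588344

3.588344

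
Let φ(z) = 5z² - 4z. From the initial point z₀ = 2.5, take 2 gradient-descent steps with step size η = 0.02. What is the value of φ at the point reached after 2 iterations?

φ′(z) = 10z - 4
z₁ = 2.5 − 0.02·21 = 2.08
z₂ = 2.08 − 0.02·16.8 = 1.744
φ(1.744) = 8.23168

8.23168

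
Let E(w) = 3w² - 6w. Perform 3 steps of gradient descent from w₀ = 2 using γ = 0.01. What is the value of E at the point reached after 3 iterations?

-0.930390656832

E′(w) = 6w - 6
w₁ = 2 − 0.01·6 = 1.94
w₂ = 1.94 − 0.01·5.64 = 1.8836
w₃ = 1.8836 − 0.01·5.3016 = 1.830584
E(1.830584) = -0.930390656832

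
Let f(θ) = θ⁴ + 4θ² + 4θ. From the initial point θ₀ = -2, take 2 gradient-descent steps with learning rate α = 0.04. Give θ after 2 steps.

-0.32098816

f′(θ) = 4θ³ + 8θ + 4
θ₁ = -2 − 0.04·(-44) = -0.24
θ₂ = -0.24 − 0.04·2.024704 = -0.32098816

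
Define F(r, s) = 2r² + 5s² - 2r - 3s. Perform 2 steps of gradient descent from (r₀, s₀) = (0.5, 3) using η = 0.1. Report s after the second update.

0.3

∇F = (4r - 2, 10s - 3)
(r₁, s₁) = (0.5, 3) − 0.1·(0, 27) = (0.5, 0.3)
(r₂, s₂) = (0.5, 0.3) − 0.1·(0, 0) = (0.5, 0.3)
s = 0.3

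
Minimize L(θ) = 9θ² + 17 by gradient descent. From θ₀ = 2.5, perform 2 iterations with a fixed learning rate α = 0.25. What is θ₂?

30.625

L′(θ) = 18θ
θ₁ = 2.5 − 0.25·45 = -8.75
θ₂ = -8.75 − 0.25·(-157.5) = 30.625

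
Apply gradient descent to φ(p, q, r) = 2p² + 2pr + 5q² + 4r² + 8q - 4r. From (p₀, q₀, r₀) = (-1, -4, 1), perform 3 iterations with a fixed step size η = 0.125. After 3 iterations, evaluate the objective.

∇φ = (4p + 2r, 10q + 8, 2p + 8r - 4)
Step 1: at (-1, -4, 1), ∇φ = (-2, -32, 2) → (-1, -4, 1) − 0.125·(-2, -32, 2) = (-0.75, 0, 0.75)
Step 2: at (-0.75, 0, 0.75), ∇φ = (-1.5, 8, 0.5) → (-0.75, 0, 0.75) − 0.125·(-1.5, 8, 0.5) = (-0.5625, -1, 0.6875)
Step 3: at (-0.5625, -1, 0.6875), ∇φ = (-0.875, -2, 0.375) → (-0.5625, -1, 0.6875) − 0.125·(-0.875, -2, 0.375) = (-0.453125, -0.75, 0.640625)
φ(-0.453125, -0.75, 0.640625) = -4.2783203125

-4.2783203125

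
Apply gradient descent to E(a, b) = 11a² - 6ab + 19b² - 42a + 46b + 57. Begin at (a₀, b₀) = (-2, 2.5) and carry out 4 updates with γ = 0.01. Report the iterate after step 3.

∇E = (22a - 6b - 42, -6a + 38b + 46)
Step 1: at (-2, 2.5), ∇E = (-101, 153) → (-2, 2.5) − 0.01·(-101, 153) = (-0.99, 0.97)
Step 2: at (-0.99, 0.97), ∇E = (-69.6, 88.8) → (-0.99, 0.97) − 0.01·(-69.6, 88.8) = (-0.294, 0.082)
Step 3: at (-0.294, 0.082), ∇E = (-48.96, 50.88) → (-0.294, 0.082) − 0.01·(-48.96, 50.88) = (0.1956, -0.4268)

(0.1956, -0.4268)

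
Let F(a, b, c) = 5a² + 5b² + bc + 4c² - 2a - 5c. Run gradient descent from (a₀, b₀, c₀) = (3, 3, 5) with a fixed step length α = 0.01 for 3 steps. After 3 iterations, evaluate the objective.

92.947845130405

∇F = (10a - 2, 10b + c, b + 8c - 5)
Step 1: at (3, 3, 5), ∇F = (28, 35, 38) → (3, 3, 5) − 0.01·(28, 35, 38) = (2.72, 2.65, 4.62)
Step 2: at (2.72, 2.65, 4.62), ∇F = (25.2, 31.12, 34.61) → (2.72, 2.65, 4.62) − 0.01·(25.2, 31.12, 34.61) = (2.468, 2.3388, 4.2739)
Step 3: at (2.468, 2.3388, 4.2739), ∇F = (22.68, 27.6619, 31.53) → (2.468, 2.3388, 4.2739) − 0.01·(22.68, 27.6619, 31.53) = (2.2412, 2.062181, 3.9586)
F(2.2412, 2.062181, 3.9586) = 92.947845130405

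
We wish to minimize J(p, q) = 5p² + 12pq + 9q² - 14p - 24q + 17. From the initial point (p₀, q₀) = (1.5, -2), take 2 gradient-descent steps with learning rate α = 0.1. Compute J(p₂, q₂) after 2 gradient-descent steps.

332.7552

∇J = (10p + 12q - 14, 12p + 18q - 24)
Step 1: at (1.5, -2), ∇J = (-23, -42) → (1.5, -2) − 0.1·(-23, -42) = (3.8, 2.2)
Step 2: at (3.8, 2.2), ∇J = (50.4, 61.2) → (3.8, 2.2) − 0.1·(50.4, 61.2) = (-1.24, -3.92)
J(-1.24, -3.92) = 332.7552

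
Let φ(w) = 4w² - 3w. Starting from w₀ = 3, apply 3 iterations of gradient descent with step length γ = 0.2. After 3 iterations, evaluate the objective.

0.723456

φ′(w) = 8w - 3
w₁ = 3 − 0.2·21 = -1.2
w₂ = -1.2 − 0.2·(-12.6) = 1.32
w₃ = 1.32 − 0.2·7.56 = -0.192
φ(-0.192) = 0.723456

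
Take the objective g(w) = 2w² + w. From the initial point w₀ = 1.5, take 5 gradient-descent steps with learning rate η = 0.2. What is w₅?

g′(w) = 4w + 1
w₁ = 1.5 − 0.2·7 = 0.1
w₂ = 0.1 − 0.2·1.4 = -0.18
w₃ = -0.18 − 0.2·0.28 = -0.236
w₄ = -0.236 − 0.2·0.056 = -0.2472
w₅ = -0.2472 − 0.2·0.0112 = -0.24944

-0.24944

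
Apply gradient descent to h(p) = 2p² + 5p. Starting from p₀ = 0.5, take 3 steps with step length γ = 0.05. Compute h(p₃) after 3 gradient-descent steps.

-1.519368

h′(p) = 4p + 5
p₁ = 0.5 − 0.05·7 = 0.15
p₂ = 0.15 − 0.05·5.6 = -0.13
p₃ = -0.13 − 0.05·4.48 = -0.354
h(-0.354) = -1.519368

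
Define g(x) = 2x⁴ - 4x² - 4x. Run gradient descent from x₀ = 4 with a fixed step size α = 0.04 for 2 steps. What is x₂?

g′(x) = 8x³ - 8x - 4
x₁ = 4 − 0.04·476 = -15.04
x₂ = -15.04 − 0.04·(-27100.256512) = 1068.97026048

1068.97026048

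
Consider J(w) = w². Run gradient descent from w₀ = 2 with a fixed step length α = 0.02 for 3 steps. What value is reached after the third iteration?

1.769472

J′(w) = 2w
w₁ = 2 − 0.02·4 = 1.92
w₂ = 1.92 − 0.02·3.84 = 1.8432
w₃ = 1.8432 − 0.02·3.6864 = 1.769472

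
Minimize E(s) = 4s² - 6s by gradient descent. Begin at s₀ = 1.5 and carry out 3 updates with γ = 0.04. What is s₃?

0.985824

E′(s) = 8s - 6
s₁ = 1.5 − 0.04·6 = 1.26
s₂ = 1.26 − 0.04·4.08 = 1.0968
s₃ = 1.0968 − 0.04·2.7744 = 0.985824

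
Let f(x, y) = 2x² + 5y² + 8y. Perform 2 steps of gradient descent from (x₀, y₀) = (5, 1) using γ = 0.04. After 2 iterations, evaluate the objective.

∇f = (4x, 10y + 8)
(x₁, y₁) = (5, 1) − 0.04·(20, 18) = (4.2, 0.28)
(x₂, y₂) = (4.2, 0.28) − 0.04·(16.8, 10.8) = (3.528, -0.152)
f(3.528, -0.152) = 23.793088

23.793088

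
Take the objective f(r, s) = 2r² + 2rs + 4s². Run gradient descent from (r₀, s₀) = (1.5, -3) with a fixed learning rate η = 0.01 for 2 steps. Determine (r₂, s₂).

∇f = (4r + 2s, 2r + 8s)
(r₁, s₁) = (1.5, -3) − 0.01·(0, -21) = (1.5, -2.79)
(r₂, s₂) = (1.5, -2.79) − 0.01·(0.42, -19.32) = (1.4958, -2.5968)

(1.4958, -2.5968)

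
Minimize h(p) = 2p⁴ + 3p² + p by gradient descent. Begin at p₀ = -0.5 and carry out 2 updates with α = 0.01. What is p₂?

-0.44349416

h′(p) = 8p³ + 6p + 1
p₁ = -0.5 − 0.01·(-3) = -0.47
p₂ = -0.47 − 0.01·(-2.650584) = -0.44349416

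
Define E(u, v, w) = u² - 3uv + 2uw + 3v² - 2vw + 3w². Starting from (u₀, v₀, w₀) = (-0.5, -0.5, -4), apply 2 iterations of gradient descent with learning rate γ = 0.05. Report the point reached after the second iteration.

∇E = (2u - 3v + 2w, -3u + 6v - 2w, 2u - 2v + 6w)
Step 1: at (-0.5, -0.5, -4), ∇E = (-7.5, 6.5, -24) → (-0.5, -0.5, -4) − 0.05·(-7.5, 6.5, -24) = (-0.125, -0.825, -2.8)
Step 2: at (-0.125, -0.825, -2.8), ∇E = (-3.375, 1.025, -15.4) → (-0.125, -0.825, -2.8) − 0.05·(-3.375, 1.025, -15.4) = (0.04375, -0.87625, -2.03)

(0.04375, -0.87625, -2.03)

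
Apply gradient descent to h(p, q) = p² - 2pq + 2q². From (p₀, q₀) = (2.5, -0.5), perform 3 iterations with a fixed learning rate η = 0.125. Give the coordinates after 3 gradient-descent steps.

∇h = (2p - 2q, -2p + 4q)
(p₁, q₁) = (2.5, -0.5) − 0.125·(6, -7) = (1.75, 0.375)
(p₂, q₂) = (1.75, 0.375) − 0.125·(2.75, -2) = (1.40625, 0.625)
(p₃, q₃) = (1.40625, 0.625) − 0.125·(1.5625, -0.3125) = (1.2109375, 0.6640625)

(1.2109375, 0.6640625)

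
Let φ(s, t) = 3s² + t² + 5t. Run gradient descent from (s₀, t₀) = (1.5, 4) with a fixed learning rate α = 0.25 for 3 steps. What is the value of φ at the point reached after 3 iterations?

-5.484375

∇φ = (6s, 2t + 5)
Step 1: at (1.5, 4), ∇φ = (9, 13) → (1.5, 4) − 0.25·(9, 13) = (-0.75, 0.75)
Step 2: at (-0.75, 0.75), ∇φ = (-4.5, 6.5) → (-0.75, 0.75) − 0.25·(-4.5, 6.5) = (0.375, -0.875)
Step 3: at (0.375, -0.875), ∇φ = (2.25, 3.25) → (0.375, -0.875) − 0.25·(2.25, 3.25) = (-0.1875, -1.6875)
φ(-0.1875, -1.6875) = -5.484375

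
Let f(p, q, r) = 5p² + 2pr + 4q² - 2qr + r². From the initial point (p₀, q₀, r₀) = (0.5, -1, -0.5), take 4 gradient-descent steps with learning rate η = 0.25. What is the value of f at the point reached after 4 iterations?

87.9990234375

∇f = (10p + 2r, 8q - 2r, 2p - 2q + 2r)
(p₁, q₁, r₁) = (0.5, -1, -0.5) − 0.25·(4, -7, 2) = (-0.5, 0.75, -1)
(p₂, q₂, r₂) = (-0.5, 0.75, -1) − 0.25·(-7, 8, -4.5) = (1.25, -1.25, 0.125)
(p₃, q₃, r₃) = (1.25, -1.25, 0.125) − 0.25·(12.75, -10.25, 5.25) = (-1.9375, 1.3125, -1.1875)
(p₄, q₄, r₄) = (-1.9375, 1.3125, -1.1875) − 0.25·(-21.75, 12.875, -8.875) = (3.5, -1.90625, 1.03125)
f(3.5, -1.90625, 1.03125) = 87.9990234375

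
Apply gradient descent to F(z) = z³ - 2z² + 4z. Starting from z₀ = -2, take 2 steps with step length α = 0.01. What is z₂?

-2.520128

F′(z) = 3z² - 4z + 4
Step 1: F′(-2) = 24; z₁ = -2 − 0.01·24 = -2.24
Step 2: F′(-2.24) = 28.0128; z₂ = -2.24 − 0.01·28.0128 = -2.520128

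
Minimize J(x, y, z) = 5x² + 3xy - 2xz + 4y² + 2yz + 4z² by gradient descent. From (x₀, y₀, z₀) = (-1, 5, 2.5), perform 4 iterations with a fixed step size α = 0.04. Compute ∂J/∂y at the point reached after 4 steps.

∇J = (10x + 3y - 2z, 3x + 8y + 2z, -2x + 2y + 8z)
(x₁, y₁, z₁) = (-1, 5, 2.5) − 0.04·(0, 42, 32) = (-1, 3.32, 1.22)
(x₂, y₂, z₂) = (-1, 3.32, 1.22) − 0.04·(-2.48, 26, 18.4) = (-0.9008, 2.28, 0.484)
(x₃, y₃, z₃) = (-0.9008, 2.28, 0.484) − 0.04·(-3.136, 16.5056, 10.2336) = (-0.77536, 1.619776, 0.074656)
(x₄, y₄, z₄) = (-0.77536, 1.619776, 0.074656) − 0.04·(-3.043584, 10.78144, 5.38752) = (-0.65361664, 1.1885184, -0.1408448)
∂J/∂y at (-0.65361664, 1.1885184, -0.1408448) = 7.26560768

7.26560768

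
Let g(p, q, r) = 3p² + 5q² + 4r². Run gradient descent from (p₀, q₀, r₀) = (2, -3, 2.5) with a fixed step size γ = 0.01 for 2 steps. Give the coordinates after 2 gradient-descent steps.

(1.7672, -2.43, 2.116)

∇g = (6p, 10q, 8r)
Step 1: at (2, -3, 2.5), ∇g = (12, -30, 20) → (2, -3, 2.5) − 0.01·(12, -30, 20) = (1.88, -2.7, 2.3)
Step 2: at (1.88, -2.7, 2.3), ∇g = (11.28, -27, 18.4) → (1.88, -2.7, 2.3) − 0.01·(11.28, -27, 18.4) = (1.7672, -2.43, 2.116)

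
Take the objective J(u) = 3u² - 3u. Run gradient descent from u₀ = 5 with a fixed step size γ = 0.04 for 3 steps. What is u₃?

2.475392

J′(u) = 6u - 3
Step 1: J′(5) = 27; u₁ = 5 − 0.04·27 = 3.92
Step 2: J′(3.92) = 20.52; u₂ = 3.92 − 0.04·20.52 = 3.0992
Step 3: J′(3.0992) = 15.5952; u₃ = 3.0992 − 0.04·15.5952 = 2.475392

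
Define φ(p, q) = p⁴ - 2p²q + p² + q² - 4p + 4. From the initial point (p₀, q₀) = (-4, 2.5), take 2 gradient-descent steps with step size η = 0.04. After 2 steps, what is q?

5.390752

∇φ = (4p³ - 4pq + 2p - 4, -2p² + 2q)
Step 1: at (-4, 2.5), ∇φ = (-228, -27) → (-4, 2.5) − 0.04·(-228, -27) = (5.12, 3.58)
Step 2: at (5.12, 3.58), ∇φ = (469.792512, -45.2688) → (5.12, 3.58) − 0.04·(469.792512, -45.2688) = (-13.67170048, 5.390752)
q = 5.390752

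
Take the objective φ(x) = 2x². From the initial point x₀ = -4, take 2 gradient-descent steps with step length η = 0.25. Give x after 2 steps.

φ′(x) = 4x
Step 1: φ′(-4) = -16; x₁ = -4 − 0.25·(-16) = 0
Step 2: φ′(0) = 0; x₂ = 0 − 0.25·0 = 0

0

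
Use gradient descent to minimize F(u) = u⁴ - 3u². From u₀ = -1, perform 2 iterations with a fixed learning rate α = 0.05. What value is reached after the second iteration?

-1.1638

F′(u) = 4u³ - 6u
u₁ = -1 − 0.05·2 = -1.1
u₂ = -1.1 − 0.05·1.276 = -1.1638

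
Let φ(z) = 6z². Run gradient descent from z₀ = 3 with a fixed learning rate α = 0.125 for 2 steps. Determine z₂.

φ′(z) = 12z
Step 1: φ′(3) = 36; z₁ = 3 − 0.125·36 = -1.5
Step 2: φ′(-1.5) = -18; z₂ = -1.5 − 0.125·(-18) = 0.75

0.75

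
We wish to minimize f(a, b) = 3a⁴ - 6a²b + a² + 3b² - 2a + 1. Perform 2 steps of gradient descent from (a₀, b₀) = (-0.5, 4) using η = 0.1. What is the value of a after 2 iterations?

∇f = (12a³ - 12ab + 2a - 2, -6a² + 6b)
(a₁, b₁) = (-0.5, 4) − 0.1·(19.5, 22.5) = (-2.45, 1.75)
(a₂, b₂) = (-2.45, 1.75) − 0.1·(-131.9235, -25.515) = (10.74235, 4.3015)
a = 10.74235

10.74235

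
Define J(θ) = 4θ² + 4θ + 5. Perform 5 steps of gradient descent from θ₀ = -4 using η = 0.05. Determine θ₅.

J′(θ) = 8θ + 4
Step 1: J′(-4) = -28; θ₁ = -4 − 0.05·(-28) = -2.6
Step 2: J′(-2.6) = -16.8; θ₂ = -2.6 − 0.05·(-16.8) = -1.76
Step 3: J′(-1.76) = -10.08; θ₃ = -1.76 − 0.05·(-10.08) = -1.256
Step 4: J′(-1.256) = -6.048; θ₄ = -1.256 − 0.05·(-6.048) = -0.9536
Step 5: J′(-0.9536) = -3.6288; θ₅ = -0.9536 − 0.05·(-3.6288) = -0.77216

-0.77216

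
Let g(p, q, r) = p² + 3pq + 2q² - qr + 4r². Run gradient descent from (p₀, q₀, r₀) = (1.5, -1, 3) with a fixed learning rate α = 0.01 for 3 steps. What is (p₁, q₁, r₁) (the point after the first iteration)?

(1.5, -0.975, 2.75)

∇g = (2p + 3q, 3p + 4q - r, -q + 8r)
Step 1: at (1.5, -1, 3), ∇g = (0, -2.5, 25) → (1.5, -1, 3) − 0.01·(0, -2.5, 25) = (1.5, -0.975, 2.75)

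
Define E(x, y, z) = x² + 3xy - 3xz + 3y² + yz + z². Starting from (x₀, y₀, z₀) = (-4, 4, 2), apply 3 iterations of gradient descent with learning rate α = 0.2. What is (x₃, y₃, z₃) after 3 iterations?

∇E = (2x + 3y - 3z, 3x + 6y + z, -3x + y + 2z)
(x₁, y₁, z₁) = (-4, 4, 2) − 0.2·(-2, 14, 20) = (-3.6, 1.2, -2)
(x₂, y₂, z₂) = (-3.6, 1.2, -2) − 0.2·(2.4, -5.6, 8) = (-4.08, 2.32, -3.6)
(x₃, y₃, z₃) = (-4.08, 2.32, -3.6) − 0.2·(9.6, -1.92, 7.36) = (-6, 2.704, -5.072)

(-6, 2.704, -5.072)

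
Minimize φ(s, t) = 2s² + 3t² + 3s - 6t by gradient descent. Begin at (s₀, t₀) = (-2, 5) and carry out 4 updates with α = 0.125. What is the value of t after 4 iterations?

1.015625

∇φ = (4s + 3, 6t - 6)
Step 1: at (-2, 5), ∇φ = (-5, 24) → (-2, 5) − 0.125·(-5, 24) = (-1.375, 2)
Step 2: at (-1.375, 2), ∇φ = (-2.5, 6) → (-1.375, 2) − 0.125·(-2.5, 6) = (-1.0625, 1.25)
Step 3: at (-1.0625, 1.25), ∇φ = (-1.25, 1.5) → (-1.0625, 1.25) − 0.125·(-1.25, 1.5) = (-0.90625, 1.0625)
Step 4: at (-0.90625, 1.0625), ∇φ = (-0.625, 0.375) → (-0.90625, 1.0625) − 0.125·(-0.625, 0.375) = (-0.828125, 1.015625)
t = 1.015625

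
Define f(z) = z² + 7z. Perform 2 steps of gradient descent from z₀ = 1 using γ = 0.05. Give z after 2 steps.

f′(z) = 2z + 7
Step 1: f′(1) = 9; z₁ = 1 − 0.05·9 = 0.55
Step 2: f′(0.55) = 8.1; z₂ = 0.55 − 0.05·8.1 = 0.145

0.145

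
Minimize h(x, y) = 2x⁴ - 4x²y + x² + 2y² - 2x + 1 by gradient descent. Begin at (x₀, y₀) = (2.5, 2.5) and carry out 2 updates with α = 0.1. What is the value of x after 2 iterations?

98.1016

∇h = (8x³ - 8xy + 2x - 2, -4x² + 4y)
Step 1: at (2.5, 2.5), ∇h = (78, -15) → (2.5, 2.5) − 0.1·(78, -15) = (-5.3, 4)
Step 2: at (-5.3, 4), ∇h = (-1034.016, -96.36) → (-5.3, 4) − 0.1·(-1034.016, -96.36) = (98.1016, 13.636)
x = 98.1016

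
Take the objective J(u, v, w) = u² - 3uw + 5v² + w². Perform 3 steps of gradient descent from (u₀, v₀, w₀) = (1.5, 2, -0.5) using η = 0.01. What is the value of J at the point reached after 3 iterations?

14.03889941547475

∇J = (2u - 3w, 10v, -3u + 2w)
Step 1: at (1.5, 2, -0.5), ∇J = (4.5, 20, -5.5) → (1.5, 2, -0.5) − 0.01·(4.5, 20, -5.5) = (1.455, 1.8, -0.445)
Step 2: at (1.455, 1.8, -0.445), ∇J = (4.245, 18, -5.255) → (1.455, 1.8, -0.445) − 0.01·(4.245, 18, -5.255) = (1.41255, 1.62, -0.39245)
Step 3: at (1.41255, 1.62, -0.39245), ∇J = (4.00245, 16.2, -5.02255) → (1.41255, 1.62, -0.39245) − 0.01·(4.00245, 16.2, -5.02255) = (1.3725255, 1.458, -0.3422245)
J(1.3725255, 1.458, -0.3422245) = 14.03889941547475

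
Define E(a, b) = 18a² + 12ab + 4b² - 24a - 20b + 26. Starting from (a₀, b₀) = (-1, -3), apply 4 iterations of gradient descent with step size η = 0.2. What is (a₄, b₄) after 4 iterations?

(-6407.656, -2367.2624)

∇E = (36a + 12b - 24, 12a + 8b - 20)
Step 1: at (-1, -3), ∇E = (-96, -56) → (-1, -3) − 0.2·(-96, -56) = (18.2, 8.2)
Step 2: at (18.2, 8.2), ∇E = (729.6, 264) → (18.2, 8.2) − 0.2·(729.6, 264) = (-127.72, -44.6)
Step 3: at (-127.72, -44.6), ∇E = (-5157.12, -1909.44) → (-127.72, -44.6) − 0.2·(-5157.12, -1909.44) = (903.704, 337.288)
Step 4: at (903.704, 337.288), ∇E = (36556.8, 13522.752) → (903.704, 337.288) − 0.2·(36556.8, 13522.752) = (-6407.656, -2367.2624)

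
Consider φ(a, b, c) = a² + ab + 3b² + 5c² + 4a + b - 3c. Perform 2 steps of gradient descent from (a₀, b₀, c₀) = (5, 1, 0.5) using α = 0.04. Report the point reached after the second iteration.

(3.8672, 0.1792, 0.372)

∇φ = (2a + b + 4, a + 6b + 1, 10c - 3)
Step 1: at (5, 1, 0.5), ∇φ = (15, 12, 2) → (5, 1, 0.5) − 0.04·(15, 12, 2) = (4.4, 0.52, 0.42)
Step 2: at (4.4, 0.52, 0.42), ∇φ = (13.32, 8.52, 1.2) → (4.4, 0.52, 0.42) − 0.04·(13.32, 8.52, 1.2) = (3.8672, 0.1792, 0.372)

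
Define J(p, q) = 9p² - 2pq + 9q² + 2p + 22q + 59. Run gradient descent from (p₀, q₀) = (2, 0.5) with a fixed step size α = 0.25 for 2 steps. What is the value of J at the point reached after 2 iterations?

∇J = (18p - 2q + 2, -2p + 18q + 22)
(p₁, q₁) = (2, 0.5) − 0.25·(37, 27) = (-7.25, -6.25)
(p₂, q₂) = (-7.25, -6.25) − 0.25·(-116, -76) = (21.75, 12.75)
J(21.75, 12.75) = 5549

5549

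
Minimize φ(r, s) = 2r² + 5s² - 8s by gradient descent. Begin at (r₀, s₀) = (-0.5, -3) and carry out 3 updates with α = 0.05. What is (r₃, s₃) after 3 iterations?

(-0.256, 0.325)

∇φ = (4r, 10s - 8)
(r₁, s₁) = (-0.5, -3) − 0.05·(-2, -38) = (-0.4, -1.1)
(r₂, s₂) = (-0.4, -1.1) − 0.05·(-1.6, -19) = (-0.32, -0.15)
(r₃, s₃) = (-0.32, -0.15) − 0.05·(-1.28, -9.5) = (-0.256, 0.325)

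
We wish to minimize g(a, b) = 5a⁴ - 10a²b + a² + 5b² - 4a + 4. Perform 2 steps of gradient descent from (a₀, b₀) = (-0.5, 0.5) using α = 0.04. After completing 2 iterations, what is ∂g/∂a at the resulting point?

∇g = (20a³ - 20ab + 2a - 4, -10a² + 10b)
(a₁, b₁) = (-0.5, 0.5) − 0.04·(-2.5, 2.5) = (-0.4, 0.4)
(a₂, b₂) = (-0.4, 0.4) − 0.04·(-2.88, 2.4) = (-0.2848, 0.304)
∂g/∂a at (-0.2848, 0.304) = -3.30002448384

-3.30002448384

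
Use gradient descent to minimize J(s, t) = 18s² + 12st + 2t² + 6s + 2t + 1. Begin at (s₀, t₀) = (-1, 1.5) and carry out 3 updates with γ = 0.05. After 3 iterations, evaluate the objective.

2.5

∇J = (36s + 12t + 6, 12s + 4t + 2)
Step 1: at (-1, 1.5), ∇J = (-12, -4) → (-1, 1.5) − 0.05·(-12, -4) = (-0.4, 1.7)
Step 2: at (-0.4, 1.7), ∇J = (12, 4) → (-0.4, 1.7) − 0.05·(12, 4) = (-1, 1.5)
Step 3: at (-1, 1.5), ∇J = (-12, -4) → (-1, 1.5) − 0.05·(-12, -4) = (-0.4, 1.7)
J(-0.4, 1.7) = 2.5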